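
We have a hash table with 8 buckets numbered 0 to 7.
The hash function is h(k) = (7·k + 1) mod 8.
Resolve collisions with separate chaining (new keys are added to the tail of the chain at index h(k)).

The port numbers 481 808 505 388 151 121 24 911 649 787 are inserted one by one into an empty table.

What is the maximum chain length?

Insert 481: h=0, bucket 0 empty → new chain.
Insert 808: h=1, bucket 1 empty → new chain.
Insert 505: h=0, bucket 0 nonempty → append to chain.
Insert 388: h=5, bucket 5 empty → new chain.
Insert 151: h=2, bucket 2 empty → new chain.
Insert 121: h=0, bucket 0 nonempty → append to chain.
Insert 24: h=1, bucket 1 nonempty → append to chain.
Insert 911: h=2, bucket 2 nonempty → append to chain.
Insert 649: h=0, bucket 0 nonempty → append to chain.
Insert 787: h=6, bucket 6 empty → new chain.
Final buckets:
0: 481 -> 505 -> 121 -> 649
1: 808 -> 24
2: 151 -> 911
3: _
4: _
5: 388
6: 787
7: _

4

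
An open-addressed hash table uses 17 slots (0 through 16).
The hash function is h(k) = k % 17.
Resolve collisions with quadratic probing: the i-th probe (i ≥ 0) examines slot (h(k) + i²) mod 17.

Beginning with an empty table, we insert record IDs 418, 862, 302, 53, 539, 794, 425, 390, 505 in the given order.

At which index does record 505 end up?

11

418 hashes to 10; slot 10 is free => place at 10.
862 hashes to 12; slot 12 is free => place at 12.
302 hashes to 13; slot 13 is free => place at 13.
53 hashes to 2; slot 2 is free => place at 2.
539 hashes to 12; 12,13 taken => place at 16.
794 hashes to 12; 12,13,16 taken => place at 4.
425 hashes to 0; slot 0 is free => place at 0.
390 hashes to 16; 16,0 taken => place at 3.
505 hashes to 12; 12,13,16,4 taken => place at 11.
Table: [425, —, 53, 390, 794, —, —, —, —, —, 418, 505, 862, 302, —, —, 539]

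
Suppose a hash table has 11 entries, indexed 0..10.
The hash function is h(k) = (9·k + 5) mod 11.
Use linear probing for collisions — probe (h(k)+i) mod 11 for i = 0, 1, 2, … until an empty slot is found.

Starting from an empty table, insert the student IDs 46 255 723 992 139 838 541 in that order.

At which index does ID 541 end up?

46: h=1 -> slot 1
255: h=1, probe 1,2 -> slot 2
723: h=0 -> slot 0
992: h=1, probe 1,2,3 -> slot 3
139: h=2, probe 2,3,4 -> slot 4
838: h=1, probe 1,2,3,4,5 -> slot 5
541: h=1, probe 1,2,3,4,5,6 -> slot 6
Table: [723, 46, 255, 992, 139, 838, 541, —, —, —, —]

6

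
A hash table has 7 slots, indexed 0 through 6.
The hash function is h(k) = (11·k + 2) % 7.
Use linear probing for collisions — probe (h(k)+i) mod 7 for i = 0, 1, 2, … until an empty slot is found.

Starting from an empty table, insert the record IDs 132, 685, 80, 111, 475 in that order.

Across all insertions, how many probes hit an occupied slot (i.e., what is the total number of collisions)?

8

132 hashes to 5; slot 5 is free -> place at 5.
685 hashes to 5; 5 taken -> place at 6.
80 hashes to 0; slot 0 is free -> place at 0.
111 hashes to 5; 5,6,0 taken -> place at 1.
475 hashes to 5; 5,6,0,1 taken -> place at 2.
Table: [80, 111, 475, _, _, 132, 685]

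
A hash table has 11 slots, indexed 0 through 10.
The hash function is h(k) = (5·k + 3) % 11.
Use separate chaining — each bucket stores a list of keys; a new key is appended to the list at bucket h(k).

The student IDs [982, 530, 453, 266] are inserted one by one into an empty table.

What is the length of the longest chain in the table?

Insert 982: h=7, bucket 7 empty -> new chain.
Insert 530: h=2, bucket 2 empty -> new chain.
Insert 453: h=2, bucket 2 nonempty -> append to chain.
Insert 266: h=2, bucket 2 nonempty -> append to chain.
Final buckets:
0: -
1: -
2: 530 -> 453 -> 266
3: -
4: -
5: -
6: -
7: 982
8: -
9: -
10: -

3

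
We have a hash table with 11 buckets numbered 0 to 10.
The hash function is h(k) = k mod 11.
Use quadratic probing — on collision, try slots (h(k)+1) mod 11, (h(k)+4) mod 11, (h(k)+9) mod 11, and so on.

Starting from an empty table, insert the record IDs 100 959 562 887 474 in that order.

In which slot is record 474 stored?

10

100 hashes to 1; slot 1 is free → place at 1.
959 hashes to 2; slot 2 is free → place at 2.
562 hashes to 1; 1,2 taken → place at 5.
887 hashes to 7; slot 7 is free → place at 7.
474 hashes to 1; 1,2,5 taken → place at 10.
Table: [_, 100, 959, _, _, 562, _, 887, _, _, 474]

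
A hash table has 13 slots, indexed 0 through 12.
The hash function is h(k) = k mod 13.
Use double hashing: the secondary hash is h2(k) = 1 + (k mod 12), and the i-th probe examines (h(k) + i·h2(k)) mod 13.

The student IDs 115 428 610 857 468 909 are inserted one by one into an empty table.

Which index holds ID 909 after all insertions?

115 hashes to 11; slot 11 is free → place at 11.
428 hashes to 12; slot 12 is free → place at 12.
610 hashes to 12, h2=11; 12 taken → place at 10.
857 hashes to 12, h2=6; 12 taken → place at 5.
468 hashes to 0; slot 0 is free → place at 0.
909 hashes to 12, h2=10; 12 taken → place at 9.
Table: [468, -, -, -, -, 857, -, -, -, 909, 610, 115, 428]

9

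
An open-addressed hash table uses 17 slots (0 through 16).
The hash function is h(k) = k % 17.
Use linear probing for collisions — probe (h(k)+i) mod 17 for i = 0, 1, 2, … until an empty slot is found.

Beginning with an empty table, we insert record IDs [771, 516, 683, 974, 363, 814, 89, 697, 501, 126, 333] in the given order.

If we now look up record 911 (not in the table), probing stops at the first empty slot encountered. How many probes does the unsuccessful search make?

3

771 hashes to 6; slot 6 is free → place at 6.
516 hashes to 6; 6 taken → place at 7.
683 hashes to 3; slot 3 is free → place at 3.
974 hashes to 5; slot 5 is free → place at 5.
363 hashes to 6; 6,7 taken → place at 8.
814 hashes to 15; slot 15 is free → place at 15.
89 hashes to 4; slot 4 is free → place at 4.
697 hashes to 0; slot 0 is free → place at 0.
501 hashes to 8; 8 taken → place at 9.
126 hashes to 7; 7,8,9 taken → place at 10.
333 hashes to 10; 10 taken → place at 11.
Table: [697, ∅, ∅, 683, 89, 974, 771, 516, 363, 501, 126, 333, ∅, ∅, ∅, 814, ∅]
Lookup 911: h=10, probe 10,11,12 → slot 12 empty, not found.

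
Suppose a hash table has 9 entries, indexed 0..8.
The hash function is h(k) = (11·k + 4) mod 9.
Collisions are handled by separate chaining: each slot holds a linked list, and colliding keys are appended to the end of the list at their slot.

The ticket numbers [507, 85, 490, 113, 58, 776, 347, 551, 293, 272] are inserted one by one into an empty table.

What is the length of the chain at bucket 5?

507 → bucket 1
85 → bucket 3
490 → bucket 3 (collision)
113 → bucket 5
58 → bucket 3 (collision)
776 → bucket 8
347 → bucket 5 (collision)
551 → bucket 8 (collision)
293 → bucket 5 (collision)
272 → bucket 8 (collision)
Final buckets:
0: .
1: 507
2: .
3: 85 -> 490 -> 58
4: .
5: 113 -> 347 -> 293
6: .
7: .
8: 776 -> 551 -> 272

3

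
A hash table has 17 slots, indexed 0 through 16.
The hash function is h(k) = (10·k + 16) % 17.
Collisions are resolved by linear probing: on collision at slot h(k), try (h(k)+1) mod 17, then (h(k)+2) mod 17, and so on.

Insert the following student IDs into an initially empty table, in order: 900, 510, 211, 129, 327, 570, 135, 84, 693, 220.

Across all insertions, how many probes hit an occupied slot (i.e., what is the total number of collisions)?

6

900: h=6 → slot 6
510: h=16 → slot 16
211: h=1 → slot 1
129: h=14 → slot 14
327: h=5 → slot 5
570: h=4 → slot 4
135: h=6, probe 6,7 → slot 7
84: h=6, probe 6,7,8 → slot 8
693: h=10 → slot 10
220: h=6, probe 6,7,8,9 → slot 9
Table: [_, 211, _, _, 570, 327, 900, 135, 84, 220, 693, _, _, _, 129, _, 510]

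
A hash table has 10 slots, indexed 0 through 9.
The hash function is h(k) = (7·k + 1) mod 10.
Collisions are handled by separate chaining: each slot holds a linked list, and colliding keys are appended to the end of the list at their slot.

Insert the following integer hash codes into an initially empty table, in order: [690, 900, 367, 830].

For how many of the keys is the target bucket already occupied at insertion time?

690 → bucket 1
900 → bucket 1 (collision)
367 → bucket 0
830 → bucket 1 (collision)
Final buckets:
0: 367
1: 690 -> 900 -> 830
2: —
3: —
4: —
5: —
6: —
7: —
8: —
9: —

2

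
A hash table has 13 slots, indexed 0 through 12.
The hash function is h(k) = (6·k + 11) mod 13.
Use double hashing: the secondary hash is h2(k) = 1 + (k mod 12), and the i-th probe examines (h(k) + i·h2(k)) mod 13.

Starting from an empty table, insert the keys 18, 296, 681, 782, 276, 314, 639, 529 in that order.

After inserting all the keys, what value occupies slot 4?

529

Insert 18: h=2, slot 2 empty => index 2.
Insert 296: h=6, slot 6 empty => index 6.
Insert 681: h=2, h2=10, slot 2 occupied => index 12.
Insert 782: h=10, slot 10 empty => index 10.
Insert 276: h=3, slot 3 empty => index 3.
Insert 314: h=10, h2=3, slot 10 occupied => index 0.
Insert 639: h=10, h2=4, slot 10 occupied => index 1.
Insert 529: h=0, h2=2, slots 0,2 occupied => index 4.
Table: [314, 639, 18, 276, 529, -, 296, -, -, -, 782, -, 681]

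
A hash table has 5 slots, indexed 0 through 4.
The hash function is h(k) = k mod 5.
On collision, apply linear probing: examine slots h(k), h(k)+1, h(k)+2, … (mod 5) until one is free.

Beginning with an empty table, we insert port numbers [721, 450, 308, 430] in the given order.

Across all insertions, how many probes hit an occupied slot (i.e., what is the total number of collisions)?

Insert 721: h=1, slot 1 empty → index 1.
Insert 450: h=0, slot 0 empty → index 0.
Insert 308: h=3, slot 3 empty → index 3.
Insert 430: h=0, slots 0,1 occupied → index 2.
Table: [450, 721, 430, 308, —]

2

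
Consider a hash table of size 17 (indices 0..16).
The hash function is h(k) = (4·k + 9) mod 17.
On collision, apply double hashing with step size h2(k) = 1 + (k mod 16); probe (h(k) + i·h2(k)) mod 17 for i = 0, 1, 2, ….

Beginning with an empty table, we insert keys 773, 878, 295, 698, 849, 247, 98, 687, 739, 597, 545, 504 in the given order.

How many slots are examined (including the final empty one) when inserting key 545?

Insert 773: h=7, slot 7 empty → index 7.
Insert 878: h=2, slot 2 empty → index 2.
Insert 295: h=16, slot 16 empty → index 16.
Insert 698: h=13, slot 13 empty → index 13.
Insert 849: h=5, slot 5 empty → index 5.
Insert 247: h=11, slot 11 empty → index 11.
Insert 98: h=10, slot 10 empty → index 10.
Insert 687: h=3, slot 3 empty → index 3.
Insert 739: h=7, h2=4, slots 7,11 occupied → index 15.
Insert 597: h=0, slot 0 empty → index 0.
Insert 545: h=13, h2=2, slots 13,15,0,2 occupied → index 4.
Insert 504: h=2, h2=9, slots 2,11,3 occupied → index 12.
Table: [597, ∅, 878, 687, 545, 849, ∅, 773, ∅, ∅, 98, 247, 504, 698, ∅, 739, 295]

5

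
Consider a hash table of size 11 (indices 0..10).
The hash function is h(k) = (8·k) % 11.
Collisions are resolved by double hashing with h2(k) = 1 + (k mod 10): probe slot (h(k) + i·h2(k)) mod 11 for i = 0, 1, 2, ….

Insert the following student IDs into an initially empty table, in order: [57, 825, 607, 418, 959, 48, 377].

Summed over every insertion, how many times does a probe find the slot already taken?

57 hashes to 5; slot 5 is free -> place at 5.
825 hashes to 0; slot 0 is free -> place at 0.
607 hashes to 5, h2=8; 5 taken -> place at 2.
418 hashes to 0, h2=9; 0 taken -> place at 9.
959 hashes to 5, h2=10; 5 taken -> place at 4.
48 hashes to 10; slot 10 is free -> place at 10.
377 hashes to 2, h2=8; 2,10 taken -> place at 7.
Table: [825, _, 607, _, 959, 57, _, 377, _, 418, 48]

5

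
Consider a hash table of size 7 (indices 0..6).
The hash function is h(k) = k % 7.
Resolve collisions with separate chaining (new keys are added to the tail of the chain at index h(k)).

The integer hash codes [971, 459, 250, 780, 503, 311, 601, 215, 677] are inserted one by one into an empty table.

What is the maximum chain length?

971 → bucket 5
459 → bucket 4
250 → bucket 5 (collision)
780 → bucket 3
503 → bucket 6
311 → bucket 3 (collision)
601 → bucket 6 (collision)
215 → bucket 5 (collision)
677 → bucket 5 (collision)
Final buckets:
0: _
1: _
2: _
3: 780 -> 311
4: 459
5: 971 -> 250 -> 215 -> 677
6: 503 -> 601

4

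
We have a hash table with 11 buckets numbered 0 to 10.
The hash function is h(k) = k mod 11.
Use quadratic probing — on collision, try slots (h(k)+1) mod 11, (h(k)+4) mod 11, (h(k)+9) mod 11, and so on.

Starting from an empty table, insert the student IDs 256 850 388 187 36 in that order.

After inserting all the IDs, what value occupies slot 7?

256: h=3 -> slot 3
850: h=3, probe 3,4 -> slot 4
388: h=3, probe 3,4,7 -> slot 7
187: h=0 -> slot 0
36: h=3, probe 3,4,7,1 -> slot 1
Table: [187, 36, —, 256, 850, —, —, 388, —, —, —]

388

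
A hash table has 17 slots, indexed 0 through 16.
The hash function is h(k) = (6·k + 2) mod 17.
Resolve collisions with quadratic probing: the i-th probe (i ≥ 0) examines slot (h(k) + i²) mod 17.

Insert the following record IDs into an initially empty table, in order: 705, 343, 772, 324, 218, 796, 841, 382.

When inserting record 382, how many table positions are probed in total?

5

705: h=16 -> slot 16
343: h=3 -> slot 3
772: h=10 -> slot 10
324: h=8 -> slot 8
218: h=1 -> slot 1
796: h=1, probe 1,2 -> slot 2
841: h=16, probe 16,0 -> slot 0
382: h=16, probe 16,0,3,8,15 -> slot 15
Table: [841, 218, 796, 343, _, _, _, _, 324, _, 772, _, _, _, _, 382, 705]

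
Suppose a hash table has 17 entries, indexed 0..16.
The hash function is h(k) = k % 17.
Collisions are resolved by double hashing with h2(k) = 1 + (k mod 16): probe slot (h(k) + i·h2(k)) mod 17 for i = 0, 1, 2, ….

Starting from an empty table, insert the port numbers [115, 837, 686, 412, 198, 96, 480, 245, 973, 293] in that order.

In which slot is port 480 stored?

5

115 hashes to 13; slot 13 is free → place at 13.
837 hashes to 4; slot 4 is free → place at 4.
686 hashes to 6; slot 6 is free → place at 6.
412 hashes to 4, h2=13; 4 taken → place at 0.
198 hashes to 11; slot 11 is free → place at 11.
96 hashes to 11, h2=1; 11 taken → place at 12.
480 hashes to 4, h2=1; 4 taken → place at 5.
245 hashes to 7; slot 7 is free → place at 7.
973 hashes to 4, h2=14; 4 taken → place at 1.
293 hashes to 4, h2=6; 4 taken → place at 10.
Table: [412, 973, -, -, 837, 480, 686, 245, -, -, 293, 198, 96, 115, -, -, -]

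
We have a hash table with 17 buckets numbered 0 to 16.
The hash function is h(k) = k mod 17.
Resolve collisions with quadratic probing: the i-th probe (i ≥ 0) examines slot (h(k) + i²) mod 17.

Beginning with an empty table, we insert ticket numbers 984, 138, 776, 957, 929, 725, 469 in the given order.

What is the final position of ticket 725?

Insert 984: h=15, slot 15 empty -> index 15.
Insert 138: h=2, slot 2 empty -> index 2.
Insert 776: h=11, slot 11 empty -> index 11.
Insert 957: h=5, slot 5 empty -> index 5.
Insert 929: h=11, slot 11 occupied -> index 12.
Insert 725: h=11, slots 11,12,15 occupied -> index 3.
Insert 469: h=10, slot 10 empty -> index 10.
Table: [—, —, 138, 725, —, 957, —, —, —, —, 469, 776, 929, —, —, 984, —]

3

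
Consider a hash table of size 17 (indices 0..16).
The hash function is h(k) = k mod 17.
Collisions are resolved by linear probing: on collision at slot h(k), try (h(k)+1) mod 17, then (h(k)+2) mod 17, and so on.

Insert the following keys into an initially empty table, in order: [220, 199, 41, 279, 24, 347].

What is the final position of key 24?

220: h=16 -> slot 16
199: h=12 -> slot 12
41: h=7 -> slot 7
279: h=7, probe 7,8 -> slot 8
24: h=7, probe 7,8,9 -> slot 9
347: h=7, probe 7,8,9,10 -> slot 10
Table: [_, _, _, _, _, _, _, 41, 279, 24, 347, _, 199, _, _, _, 220]

9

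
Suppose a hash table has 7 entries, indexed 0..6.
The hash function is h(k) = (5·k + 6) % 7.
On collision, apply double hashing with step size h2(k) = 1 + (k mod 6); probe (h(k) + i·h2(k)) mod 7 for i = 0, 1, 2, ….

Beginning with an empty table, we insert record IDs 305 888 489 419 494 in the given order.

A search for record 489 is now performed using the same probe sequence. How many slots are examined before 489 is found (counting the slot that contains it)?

305 hashes to 5; slot 5 is free => place at 5.
888 hashes to 1; slot 1 is free => place at 1.
489 hashes to 1, h2=4; 1,5 taken => place at 2.
419 hashes to 1, h2=6; 1 taken => place at 0.
494 hashes to 5, h2=3; 5,1 taken => place at 4.
Table: [419, 888, 489, -, 494, 305, -]
Lookup 489: h=1, h2=4, probe 1,5,2 → found at 2.

3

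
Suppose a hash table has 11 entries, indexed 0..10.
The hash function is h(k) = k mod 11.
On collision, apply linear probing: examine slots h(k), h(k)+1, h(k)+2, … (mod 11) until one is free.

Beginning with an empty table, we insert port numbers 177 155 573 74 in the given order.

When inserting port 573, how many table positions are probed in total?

3

Insert 177: h=1, slot 1 empty => index 1.
Insert 155: h=1, slot 1 occupied => index 2.
Insert 573: h=1, slots 1,2 occupied => index 3.
Insert 74: h=8, slot 8 empty => index 8.
Table: [_, 177, 155, 573, _, _, _, _, 74, _, _]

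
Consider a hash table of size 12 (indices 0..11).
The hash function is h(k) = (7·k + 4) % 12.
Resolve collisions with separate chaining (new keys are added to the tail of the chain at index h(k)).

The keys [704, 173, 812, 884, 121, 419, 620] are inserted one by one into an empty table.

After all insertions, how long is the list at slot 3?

Insert 704: h=0, bucket 0 empty -> new chain.
Insert 173: h=3, bucket 3 empty -> new chain.
Insert 812: h=0, bucket 0 nonempty -> append to chain.
Insert 884: h=0, bucket 0 nonempty -> append to chain.
Insert 121: h=11, bucket 11 empty -> new chain.
Insert 419: h=9, bucket 9 empty -> new chain.
Insert 620: h=0, bucket 0 nonempty -> append to chain.
Final buckets:
0: 704 -> 812 -> 884 -> 620
1: ∅
2: ∅
3: 173
4: ∅
5: ∅
6: ∅
7: ∅
8: ∅
9: 419
10: ∅
11: 121

1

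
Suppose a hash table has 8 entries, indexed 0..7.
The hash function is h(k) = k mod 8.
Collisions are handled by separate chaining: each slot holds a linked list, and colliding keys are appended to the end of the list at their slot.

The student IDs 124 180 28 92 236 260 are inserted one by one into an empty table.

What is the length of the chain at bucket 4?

Insert 124: h=4, bucket 4 empty → new chain.
Insert 180: h=4, bucket 4 nonempty → append to chain.
Insert 28: h=4, bucket 4 nonempty → append to chain.
Insert 92: h=4, bucket 4 nonempty → append to chain.
Insert 236: h=4, bucket 4 nonempty → append to chain.
Insert 260: h=4, bucket 4 nonempty → append to chain.
Final buckets:
0: -
1: -
2: -
3: -
4: 124 -> 180 -> 28 -> 92 -> 236 -> 260
5: -
6: -
7: -

6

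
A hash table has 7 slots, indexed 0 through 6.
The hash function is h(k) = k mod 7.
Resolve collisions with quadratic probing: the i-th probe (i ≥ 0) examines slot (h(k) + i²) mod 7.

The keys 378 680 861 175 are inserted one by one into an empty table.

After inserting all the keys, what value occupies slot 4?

861

Insert 378: h=0, slot 0 empty → index 0.
Insert 680: h=1, slot 1 empty → index 1.
Insert 861: h=0, slots 0,1 occupied → index 4.
Insert 175: h=0, slots 0,1,4 occupied → index 2.
Table: [378, 680, 175, -, 861, -, -]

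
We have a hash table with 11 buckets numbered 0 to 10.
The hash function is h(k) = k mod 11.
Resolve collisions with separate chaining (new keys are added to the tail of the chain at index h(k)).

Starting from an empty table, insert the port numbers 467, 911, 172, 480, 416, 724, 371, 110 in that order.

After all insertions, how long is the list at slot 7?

2

467 -> bucket 5
911 -> bucket 9
172 -> bucket 7
480 -> bucket 7 (collision)
416 -> bucket 9 (collision)
724 -> bucket 9 (collision)
371 -> bucket 8
110 -> bucket 0
Final buckets:
0: 110
1: _
2: _
3: _
4: _
5: 467
6: _
7: 172 -> 480
8: 371
9: 911 -> 416 -> 724
10: _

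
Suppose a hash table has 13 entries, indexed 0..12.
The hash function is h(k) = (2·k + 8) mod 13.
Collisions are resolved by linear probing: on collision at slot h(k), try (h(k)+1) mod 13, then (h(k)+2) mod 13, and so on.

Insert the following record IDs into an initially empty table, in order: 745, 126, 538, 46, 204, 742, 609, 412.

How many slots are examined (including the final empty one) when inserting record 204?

745 hashes to 3; slot 3 is free → place at 3.
126 hashes to 0; slot 0 is free → place at 0.
538 hashes to 5; slot 5 is free → place at 5.
46 hashes to 9; slot 9 is free → place at 9.
204 hashes to 0; 0 taken → place at 1.
742 hashes to 10; slot 10 is free → place at 10.
609 hashes to 4; slot 4 is free → place at 4.
412 hashes to 0; 0,1 taken → place at 2.
Table: [126, 204, 412, 745, 609, 538, —, —, —, 46, 742, —, —]

2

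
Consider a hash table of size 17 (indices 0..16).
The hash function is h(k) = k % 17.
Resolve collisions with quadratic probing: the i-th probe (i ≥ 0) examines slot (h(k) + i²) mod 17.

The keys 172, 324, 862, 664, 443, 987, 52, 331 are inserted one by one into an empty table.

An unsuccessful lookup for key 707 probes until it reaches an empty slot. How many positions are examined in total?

2

Insert 172: h=2, slot 2 empty -> index 2.
Insert 324: h=1, slot 1 empty -> index 1.
Insert 862: h=12, slot 12 empty -> index 12.
Insert 664: h=1, slots 1,2 occupied -> index 5.
Insert 443: h=1, slots 1,2,5 occupied -> index 10.
Insert 987: h=1, slots 1,2,5,10 occupied -> index 0.
Insert 52: h=1, slots 1,2,5,10,0 occupied -> index 9.
Insert 331: h=8, slot 8 empty -> index 8.
Table: [987, 324, 172, -, -, 664, -, -, 331, 52, 443, -, 862, -, -, -, -]
Lookup 707: h=10, probe 10,11 → slot 11 empty, not found.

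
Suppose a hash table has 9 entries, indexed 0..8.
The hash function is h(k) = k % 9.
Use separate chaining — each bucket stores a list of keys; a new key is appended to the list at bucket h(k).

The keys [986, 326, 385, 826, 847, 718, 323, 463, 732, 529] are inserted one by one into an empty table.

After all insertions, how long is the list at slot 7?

4

986 -> bucket 5
326 -> bucket 2
385 -> bucket 7
826 -> bucket 7 (collision)
847 -> bucket 1
718 -> bucket 7 (collision)
323 -> bucket 8
463 -> bucket 4
732 -> bucket 3
529 -> bucket 7 (collision)
Final buckets:
0: —
1: 847
2: 326
3: 732
4: 463
5: 986
6: —
7: 385 -> 826 -> 718 -> 529
8: 323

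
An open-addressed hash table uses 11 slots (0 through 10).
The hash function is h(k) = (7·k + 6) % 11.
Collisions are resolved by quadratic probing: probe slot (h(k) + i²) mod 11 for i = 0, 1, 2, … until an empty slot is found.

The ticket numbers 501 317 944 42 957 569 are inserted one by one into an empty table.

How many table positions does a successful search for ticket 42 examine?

4

501 hashes to 4; slot 4 is free -> place at 4.
317 hashes to 3; slot 3 is free -> place at 3.
944 hashes to 3; 3,4 taken -> place at 7.
42 hashes to 3; 3,4,7 taken -> place at 1.
957 hashes to 6; slot 6 is free -> place at 6.
569 hashes to 7; 7 taken -> place at 8.
Table: [—, 42, —, 317, 501, —, 957, 944, 569, —, —]
Lookup 42: h=3, probe 3,4,7,1 → found at 1.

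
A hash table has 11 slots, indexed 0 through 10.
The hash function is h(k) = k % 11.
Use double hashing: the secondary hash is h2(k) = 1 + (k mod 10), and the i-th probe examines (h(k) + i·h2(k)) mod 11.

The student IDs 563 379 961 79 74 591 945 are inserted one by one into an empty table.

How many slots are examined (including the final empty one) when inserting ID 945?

3

563 hashes to 2; slot 2 is free → place at 2.
379 hashes to 5; slot 5 is free → place at 5.
961 hashes to 4; slot 4 is free → place at 4.
79 hashes to 2, h2=10; 2 taken → place at 1.
74 hashes to 8; slot 8 is free → place at 8.
591 hashes to 8, h2=2; 8 taken → place at 10.
945 hashes to 10, h2=6; 10,5 taken → place at 0.
Table: [945, 79, 563, ., 961, 379, ., ., 74, ., 591]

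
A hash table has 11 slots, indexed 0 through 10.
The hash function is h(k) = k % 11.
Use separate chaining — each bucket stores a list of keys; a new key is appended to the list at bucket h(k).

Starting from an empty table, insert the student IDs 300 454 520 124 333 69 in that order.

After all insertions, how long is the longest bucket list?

Insert 300: h=3, bucket 3 empty -> new chain.
Insert 454: h=3, bucket 3 nonempty -> append to chain.
Insert 520: h=3, bucket 3 nonempty -> append to chain.
Insert 124: h=3, bucket 3 nonempty -> append to chain.
Insert 333: h=3, bucket 3 nonempty -> append to chain.
Insert 69: h=3, bucket 3 nonempty -> append to chain.
Final buckets:
0: _
1: _
2: _
3: 300 -> 454 -> 520 -> 124 -> 333 -> 69
4: _
5: _
6: _
7: _
8: _
9: _
10: _

6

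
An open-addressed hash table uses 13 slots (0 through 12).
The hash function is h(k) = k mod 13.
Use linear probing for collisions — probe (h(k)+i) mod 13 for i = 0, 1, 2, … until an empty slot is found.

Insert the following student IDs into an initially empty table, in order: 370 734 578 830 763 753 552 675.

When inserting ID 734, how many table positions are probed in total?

370 hashes to 6; slot 6 is free → place at 6.
734 hashes to 6; 6 taken → place at 7.
578 hashes to 6; 6,7 taken → place at 8.
830 hashes to 11; slot 11 is free → place at 11.
763 hashes to 9; slot 9 is free → place at 9.
753 hashes to 12; slot 12 is free → place at 12.
552 hashes to 6; 6,7,8,9 taken → place at 10.
675 hashes to 12; 12 taken → place at 0.
Table: [675, ., ., ., ., ., 370, 734, 578, 763, 552, 830, 753]

2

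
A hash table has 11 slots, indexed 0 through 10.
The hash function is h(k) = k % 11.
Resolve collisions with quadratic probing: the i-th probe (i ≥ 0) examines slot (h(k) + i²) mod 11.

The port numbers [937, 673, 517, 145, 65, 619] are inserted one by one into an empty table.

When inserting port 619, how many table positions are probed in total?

937: h=2 → slot 2
673: h=2, probe 2,3 → slot 3
517: h=0 → slot 0
145: h=2, probe 2,3,6 → slot 6
65: h=10 → slot 10
619: h=3, probe 3,4 → slot 4
Table: [517, -, 937, 673, 619, -, 145, -, -, -, 65]

2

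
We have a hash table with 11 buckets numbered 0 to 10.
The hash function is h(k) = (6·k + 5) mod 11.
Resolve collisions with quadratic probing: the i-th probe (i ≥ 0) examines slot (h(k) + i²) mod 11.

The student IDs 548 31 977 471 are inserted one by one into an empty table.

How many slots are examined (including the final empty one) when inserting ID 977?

Insert 548: h=4, slot 4 empty -> index 4.
Insert 31: h=4, slot 4 occupied -> index 5.
Insert 977: h=4, slots 4,5 occupied -> index 8.
Insert 471: h=4, slots 4,5,8 occupied -> index 2.
Table: [∅, ∅, 471, ∅, 548, 31, ∅, ∅, 977, ∅, ∅]

3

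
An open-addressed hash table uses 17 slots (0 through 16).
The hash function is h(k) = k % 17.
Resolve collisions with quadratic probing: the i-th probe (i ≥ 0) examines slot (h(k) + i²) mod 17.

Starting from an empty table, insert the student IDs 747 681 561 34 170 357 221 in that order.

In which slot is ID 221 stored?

747: h=16 => slot 16
681: h=1 => slot 1
561: h=0 => slot 0
34: h=0, probe 0,1,4 => slot 4
170: h=0, probe 0,1,4,9 => slot 9
357: h=0, probe 0,1,4,9,16,8 => slot 8
221: h=0, probe 0,1,4,9,16,8,2 => slot 2
Table: [561, 681, 221, —, 34, —, —, —, 357, 170, —, —, —, —, —, —, 747]

2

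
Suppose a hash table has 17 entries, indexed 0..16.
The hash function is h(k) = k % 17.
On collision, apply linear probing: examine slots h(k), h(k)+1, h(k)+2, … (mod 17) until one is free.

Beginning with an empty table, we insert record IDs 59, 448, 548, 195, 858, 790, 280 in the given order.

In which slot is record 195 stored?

9

59: h=8 => slot 8
448: h=6 => slot 6
548: h=4 => slot 4
195: h=8, probe 8,9 => slot 9
858: h=8, probe 8,9,10 => slot 10
790: h=8, probe 8,9,10,11 => slot 11
280: h=8, probe 8,9,10,11,12 => slot 12
Table: [∅, ∅, ∅, ∅, 548, ∅, 448, ∅, 59, 195, 858, 790, 280, ∅, ∅, ∅, ∅]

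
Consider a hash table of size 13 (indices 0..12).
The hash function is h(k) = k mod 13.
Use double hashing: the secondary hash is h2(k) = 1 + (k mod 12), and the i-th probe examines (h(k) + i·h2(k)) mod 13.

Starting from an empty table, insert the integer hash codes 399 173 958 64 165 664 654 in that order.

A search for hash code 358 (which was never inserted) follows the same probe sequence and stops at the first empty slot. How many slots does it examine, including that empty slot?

Insert 399: h=9, slot 9 empty => index 9.
Insert 173: h=4, slot 4 empty => index 4.
Insert 958: h=9, h2=11, slot 9 occupied => index 7.
Insert 64: h=12, slot 12 empty => index 12.
Insert 165: h=9, h2=10, slot 9 occupied => index 6.
Insert 664: h=1, slot 1 empty => index 1.
Insert 654: h=4, h2=7, slot 4 occupied => index 11.
Table: [_, 664, _, _, 173, _, 165, 958, _, 399, _, 654, 64]
Lookup 358: h=7, h2=11, probe 7,5 → slot 5 empty, not found.

2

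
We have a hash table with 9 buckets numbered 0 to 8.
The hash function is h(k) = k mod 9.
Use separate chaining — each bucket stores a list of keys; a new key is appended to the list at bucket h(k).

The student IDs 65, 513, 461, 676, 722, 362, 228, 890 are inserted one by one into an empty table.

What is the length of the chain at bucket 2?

Insert 65: h=2, bucket 2 empty → new chain.
Insert 513: h=0, bucket 0 empty → new chain.
Insert 461: h=2, bucket 2 nonempty → append to chain.
Insert 676: h=1, bucket 1 empty → new chain.
Insert 722: h=2, bucket 2 nonempty → append to chain.
Insert 362: h=2, bucket 2 nonempty → append to chain.
Insert 228: h=3, bucket 3 empty → new chain.
Insert 890: h=8, bucket 8 empty → new chain.
Final buckets:
0: 513
1: 676
2: 65 -> 461 -> 722 -> 362
3: 228
4: ∅
5: ∅
6: ∅
7: ∅
8: 890

4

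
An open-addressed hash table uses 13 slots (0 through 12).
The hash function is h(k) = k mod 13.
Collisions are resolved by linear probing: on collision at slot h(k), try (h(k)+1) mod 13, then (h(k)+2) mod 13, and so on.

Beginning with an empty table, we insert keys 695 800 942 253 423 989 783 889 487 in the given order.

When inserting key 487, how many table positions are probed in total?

6

695 hashes to 6; slot 6 is free -> place at 6.
800 hashes to 7; slot 7 is free -> place at 7.
942 hashes to 6; 6,7 taken -> place at 8.
253 hashes to 6; 6,7,8 taken -> place at 9.
423 hashes to 7; 7,8,9 taken -> place at 10.
989 hashes to 1; slot 1 is free -> place at 1.
783 hashes to 3; slot 3 is free -> place at 3.
889 hashes to 5; slot 5 is free -> place at 5.
487 hashes to 6; 6,7,8,9,10 taken -> place at 11.
Table: [., 989, ., 783, ., 889, 695, 800, 942, 253, 423, 487, .]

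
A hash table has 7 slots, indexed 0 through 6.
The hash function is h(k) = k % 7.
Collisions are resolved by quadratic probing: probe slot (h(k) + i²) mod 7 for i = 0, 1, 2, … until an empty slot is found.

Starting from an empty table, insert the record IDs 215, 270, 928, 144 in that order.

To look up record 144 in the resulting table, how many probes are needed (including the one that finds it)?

215 hashes to 5; slot 5 is free => place at 5.
270 hashes to 4; slot 4 is free => place at 4.
928 hashes to 4; 4,5 taken => place at 1.
144 hashes to 4; 4,5,1 taken => place at 6.
Table: [∅, 928, ∅, ∅, 270, 215, 144]
Lookup 144: h=4, probe 4,5,1,6 → found at 6.

4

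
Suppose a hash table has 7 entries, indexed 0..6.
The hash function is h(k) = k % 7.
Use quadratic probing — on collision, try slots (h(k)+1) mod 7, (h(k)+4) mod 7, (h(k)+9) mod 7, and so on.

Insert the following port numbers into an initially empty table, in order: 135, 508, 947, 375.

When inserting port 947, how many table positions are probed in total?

Insert 135: h=2, slot 2 empty -> index 2.
Insert 508: h=4, slot 4 empty -> index 4.
Insert 947: h=2, slot 2 occupied -> index 3.
Insert 375: h=4, slot 4 occupied -> index 5.
Table: [_, _, 135, 947, 508, 375, _]

2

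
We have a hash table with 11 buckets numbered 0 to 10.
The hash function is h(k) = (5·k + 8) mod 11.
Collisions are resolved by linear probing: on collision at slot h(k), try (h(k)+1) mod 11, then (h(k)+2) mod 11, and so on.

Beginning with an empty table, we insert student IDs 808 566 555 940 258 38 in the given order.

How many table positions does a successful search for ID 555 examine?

808 hashes to 0; slot 0 is free => place at 0.
566 hashes to 0; 0 taken => place at 1.
555 hashes to 0; 0,1 taken => place at 2.
940 hashes to 0; 0,1,2 taken => place at 3.
258 hashes to 0; 0,1,2,3 taken => place at 4.
38 hashes to 0; 0,1,2,3,4 taken => place at 5.
Table: [808, 566, 555, 940, 258, 38, ., ., ., ., .]
Lookup 555: h=0, probe 0,1,2 → found at 2.

3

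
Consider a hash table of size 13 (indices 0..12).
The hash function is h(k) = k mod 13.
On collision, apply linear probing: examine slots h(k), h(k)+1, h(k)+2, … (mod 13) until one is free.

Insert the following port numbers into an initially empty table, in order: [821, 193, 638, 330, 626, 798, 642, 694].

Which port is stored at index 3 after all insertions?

626

Insert 821: h=2, slot 2 empty => index 2.
Insert 193: h=11, slot 11 empty => index 11.
Insert 638: h=1, slot 1 empty => index 1.
Insert 330: h=5, slot 5 empty => index 5.
Insert 626: h=2, slot 2 occupied => index 3.
Insert 798: h=5, slot 5 occupied => index 6.
Insert 642: h=5, slots 5,6 occupied => index 7.
Insert 694: h=5, slots 5,6,7 occupied => index 8.
Table: [—, 638, 821, 626, —, 330, 798, 642, 694, —, —, 193, —]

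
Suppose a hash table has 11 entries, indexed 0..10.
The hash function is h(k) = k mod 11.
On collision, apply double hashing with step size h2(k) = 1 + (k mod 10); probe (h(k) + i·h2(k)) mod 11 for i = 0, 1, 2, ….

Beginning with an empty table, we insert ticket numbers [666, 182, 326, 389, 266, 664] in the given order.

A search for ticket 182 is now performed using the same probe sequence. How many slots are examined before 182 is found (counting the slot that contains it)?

666 hashes to 6; slot 6 is free => place at 6.
182 hashes to 6, h2=3; 6 taken => place at 9.
326 hashes to 7; slot 7 is free => place at 7.
389 hashes to 4; slot 4 is free => place at 4.
266 hashes to 2; slot 2 is free => place at 2.
664 hashes to 4, h2=5; 4,9 taken => place at 3.
Table: [_, _, 266, 664, 389, _, 666, 326, _, 182, _]
Lookup 182: h=6, h2=3, probe 6,9 → found at 9.

2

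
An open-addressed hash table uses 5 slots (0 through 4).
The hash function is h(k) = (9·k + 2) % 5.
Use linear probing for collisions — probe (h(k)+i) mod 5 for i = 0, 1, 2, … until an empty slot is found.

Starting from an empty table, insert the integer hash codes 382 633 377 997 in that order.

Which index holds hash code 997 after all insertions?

382 hashes to 0; slot 0 is free => place at 0.
633 hashes to 4; slot 4 is free => place at 4.
377 hashes to 0; 0 taken => place at 1.
997 hashes to 0; 0,1 taken => place at 2.
Table: [382, 377, 997, ∅, 633]

2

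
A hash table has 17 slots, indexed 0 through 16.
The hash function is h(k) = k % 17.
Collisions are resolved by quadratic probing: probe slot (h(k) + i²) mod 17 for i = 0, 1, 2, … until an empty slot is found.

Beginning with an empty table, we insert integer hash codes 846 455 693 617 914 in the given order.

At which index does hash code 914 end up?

Insert 846: h=13, slot 13 empty → index 13.
Insert 455: h=13, slot 13 occupied → index 14.
Insert 693: h=13, slots 13,14 occupied → index 0.
Insert 617: h=5, slot 5 empty → index 5.
Insert 914: h=13, slots 13,14,0,5 occupied → index 12.
Table: [693, ., ., ., ., 617, ., ., ., ., ., ., 914, 846, 455, ., .]

12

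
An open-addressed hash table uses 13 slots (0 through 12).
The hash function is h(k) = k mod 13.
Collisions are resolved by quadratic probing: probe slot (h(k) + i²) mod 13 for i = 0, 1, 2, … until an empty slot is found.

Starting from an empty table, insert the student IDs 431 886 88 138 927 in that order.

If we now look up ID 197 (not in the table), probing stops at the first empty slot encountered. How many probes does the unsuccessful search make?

431 hashes to 2; slot 2 is free -> place at 2.
886 hashes to 2; 2 taken -> place at 3.
88 hashes to 10; slot 10 is free -> place at 10.
138 hashes to 8; slot 8 is free -> place at 8.
927 hashes to 4; slot 4 is free -> place at 4.
Table: [., ., 431, 886, 927, ., ., ., 138, ., 88, ., .]
Lookup 197: h=2, probe 2,3,6 → slot 6 empty, not found.

3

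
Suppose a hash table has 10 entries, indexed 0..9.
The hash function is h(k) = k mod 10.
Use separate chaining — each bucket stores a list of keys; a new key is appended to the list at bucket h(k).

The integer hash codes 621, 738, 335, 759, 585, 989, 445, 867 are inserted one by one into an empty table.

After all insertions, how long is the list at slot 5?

3

Insert 621: h=1, bucket 1 empty → new chain.
Insert 738: h=8, bucket 8 empty → new chain.
Insert 335: h=5, bucket 5 empty → new chain.
Insert 759: h=9, bucket 9 empty → new chain.
Insert 585: h=5, bucket 5 nonempty → append to chain.
Insert 989: h=9, bucket 9 nonempty → append to chain.
Insert 445: h=5, bucket 5 nonempty → append to chain.
Insert 867: h=7, bucket 7 empty → new chain.
Final buckets:
0: -
1: 621
2: -
3: -
4: -
5: 335 -> 585 -> 445
6: -
7: 867
8: 738
9: 759 -> 989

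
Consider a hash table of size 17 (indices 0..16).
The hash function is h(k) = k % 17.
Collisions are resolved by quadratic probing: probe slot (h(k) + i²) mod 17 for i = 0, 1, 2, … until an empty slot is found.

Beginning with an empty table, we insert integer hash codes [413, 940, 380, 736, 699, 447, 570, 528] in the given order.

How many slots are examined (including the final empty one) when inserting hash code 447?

4

413 hashes to 5; slot 5 is free → place at 5.
940 hashes to 5; 5 taken → place at 6.
380 hashes to 6; 6 taken → place at 7.
736 hashes to 5; 5,6 taken → place at 9.
699 hashes to 2; slot 2 is free → place at 2.
447 hashes to 5; 5,6,9 taken → place at 14.
570 hashes to 9; 9 taken → place at 10.
528 hashes to 1; slot 1 is free → place at 1.
Table: [., 528, 699, ., ., 413, 940, 380, ., 736, 570, ., ., ., 447, ., .]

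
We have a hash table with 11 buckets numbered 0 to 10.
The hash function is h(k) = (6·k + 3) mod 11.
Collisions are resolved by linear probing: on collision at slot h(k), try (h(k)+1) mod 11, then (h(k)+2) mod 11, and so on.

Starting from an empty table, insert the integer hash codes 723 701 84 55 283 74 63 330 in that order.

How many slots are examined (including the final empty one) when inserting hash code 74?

Insert 723: h=7, slot 7 empty -> index 7.
Insert 701: h=7, slot 7 occupied -> index 8.
Insert 84: h=1, slot 1 empty -> index 1.
Insert 55: h=3, slot 3 empty -> index 3.
Insert 283: h=7, slots 7,8 occupied -> index 9.
Insert 74: h=7, slots 7,8,9 occupied -> index 10.
Insert 63: h=7, slots 7,8,9,10 occupied -> index 0.
Insert 330: h=3, slot 3 occupied -> index 4.
Table: [63, 84, ∅, 55, 330, ∅, ∅, 723, 701, 283, 74]

4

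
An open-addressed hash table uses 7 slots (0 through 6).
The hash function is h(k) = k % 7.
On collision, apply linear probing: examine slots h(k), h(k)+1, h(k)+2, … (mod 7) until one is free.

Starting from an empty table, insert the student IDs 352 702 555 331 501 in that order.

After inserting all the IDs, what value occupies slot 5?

331

352: h=2 → slot 2
702: h=2, probe 2,3 → slot 3
555: h=2, probe 2,3,4 → slot 4
331: h=2, probe 2,3,4,5 → slot 5
501: h=4, probe 4,5,6 → slot 6
Table: [., ., 352, 702, 555, 331, 501]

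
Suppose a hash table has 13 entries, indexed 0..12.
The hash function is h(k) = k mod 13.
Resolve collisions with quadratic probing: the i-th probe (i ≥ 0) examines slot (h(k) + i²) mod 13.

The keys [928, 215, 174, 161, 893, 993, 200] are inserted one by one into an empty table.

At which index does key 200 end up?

8

928 hashes to 5; slot 5 is free → place at 5.
215 hashes to 7; slot 7 is free → place at 7.
174 hashes to 5; 5 taken → place at 6.
161 hashes to 5; 5,6 taken → place at 9.
893 hashes to 9; 9 taken → place at 10.
993 hashes to 5; 5,6,9 taken → place at 1.
200 hashes to 5; 5,6,9,1 taken → place at 8.
Table: [., 993, ., ., ., 928, 174, 215, 200, 161, 893, ., .]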